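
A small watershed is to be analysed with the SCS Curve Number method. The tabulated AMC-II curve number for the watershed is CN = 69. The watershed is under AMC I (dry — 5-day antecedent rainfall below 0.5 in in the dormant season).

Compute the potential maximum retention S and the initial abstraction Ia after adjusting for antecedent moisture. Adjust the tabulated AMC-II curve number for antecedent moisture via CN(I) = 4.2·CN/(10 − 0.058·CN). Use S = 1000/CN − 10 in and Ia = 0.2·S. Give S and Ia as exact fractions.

Adjust CN=69 to AMC I: 4.2·69/(10 − 0.058·69) → (1449/5) ÷ (2999/500) = 144900/2999 ≈ 48.316
S = 1000/(144900/2999) − 10 = 15500/1449 in ≈ 10.697 in
Ia = 0.2S: 0.2·10.697 = 2.139 in (exactly 3100/1449)

S = 15500/1449 in ≈ 10.697 in; Ia = 3100/1449 in ≈ 2.139 in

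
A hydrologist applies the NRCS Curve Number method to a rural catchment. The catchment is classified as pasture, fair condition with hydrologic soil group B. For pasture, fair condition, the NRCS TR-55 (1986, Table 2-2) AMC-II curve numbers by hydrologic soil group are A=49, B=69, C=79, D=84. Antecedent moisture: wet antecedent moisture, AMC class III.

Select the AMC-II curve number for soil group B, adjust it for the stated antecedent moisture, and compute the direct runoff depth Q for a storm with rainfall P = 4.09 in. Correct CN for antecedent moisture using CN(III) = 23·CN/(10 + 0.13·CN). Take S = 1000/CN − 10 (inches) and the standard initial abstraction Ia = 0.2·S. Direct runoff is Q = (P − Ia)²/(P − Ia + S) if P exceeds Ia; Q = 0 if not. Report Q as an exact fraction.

Q = 344666448889/142367072100 in ≈ 2.421 in

NRCS table: pasture, fair condition, soil group B → CN(II) = 69
Wet (AMC III): CN(III) = 23·69/(10 + 0.13·69) = 1587/(1897/100) = 158700/1897 ≈ 83.658
Retention S: 1000/CN − 10 with CN=83.658 → S = 3100/1587 ≈ 1.953 in
Initial abstraction Ia = S/5 = (3100/1587)/5 = 620/1587 ≈ 0.391 in
Since P=4.090 > Ia=0.391: effective rainfall P−Ia = 587083/158700 in
Q = (587083/158700)²/((587083/158700) + 3100/1587) = (344666448889/25185690000)/(897083/158700) = 344666448889/142367072100 in ≈ 2.421 in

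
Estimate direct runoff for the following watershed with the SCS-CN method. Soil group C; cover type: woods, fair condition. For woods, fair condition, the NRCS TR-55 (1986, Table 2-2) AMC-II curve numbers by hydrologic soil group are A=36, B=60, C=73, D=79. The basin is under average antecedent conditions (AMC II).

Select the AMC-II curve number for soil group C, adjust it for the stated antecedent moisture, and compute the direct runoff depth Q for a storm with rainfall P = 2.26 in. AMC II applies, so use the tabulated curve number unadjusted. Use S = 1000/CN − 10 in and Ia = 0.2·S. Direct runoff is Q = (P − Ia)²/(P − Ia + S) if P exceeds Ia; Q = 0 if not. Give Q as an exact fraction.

Q = 30791401/69528850 in ≈ 0.443 in

NRCS table: woods, fair condition, soil group C → CN(II) = 73
AMC II — tabulated CN = 73 applies directly.
Retention S: 1000/CN − 10 with CN=73.000 → S = 270/73 ≈ 3.699 in
Ia = 0.2S: 0.2·3.699 = 0.740 in (exactly 54/73)
P − Ia = 2.260 − 0.740 = 5549/3650 ≈ 1.520 in (> 0, runoff occurs)
Q = (5549/3650)²/((5549/3650) + 270/73) = (30791401/13322500)/(19049/3650) = 30791401/69528850 in ≈ 0.443 in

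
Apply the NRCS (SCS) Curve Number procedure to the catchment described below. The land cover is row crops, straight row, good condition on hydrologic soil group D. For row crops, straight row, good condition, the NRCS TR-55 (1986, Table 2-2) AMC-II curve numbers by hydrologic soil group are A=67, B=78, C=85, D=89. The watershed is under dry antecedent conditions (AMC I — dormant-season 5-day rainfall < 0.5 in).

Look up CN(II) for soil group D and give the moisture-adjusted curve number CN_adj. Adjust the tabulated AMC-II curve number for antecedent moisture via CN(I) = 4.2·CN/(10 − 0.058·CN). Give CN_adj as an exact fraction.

NRCS table: row crops, straight row, good condition, soil group D → CN(II) = 89
CN(I) from CN(II)=89: (4.2·89)/(10 − 0.058·89) = 186900/2419 ≈ 77.263

CN_adj = 186900/2419 ≈ 77.263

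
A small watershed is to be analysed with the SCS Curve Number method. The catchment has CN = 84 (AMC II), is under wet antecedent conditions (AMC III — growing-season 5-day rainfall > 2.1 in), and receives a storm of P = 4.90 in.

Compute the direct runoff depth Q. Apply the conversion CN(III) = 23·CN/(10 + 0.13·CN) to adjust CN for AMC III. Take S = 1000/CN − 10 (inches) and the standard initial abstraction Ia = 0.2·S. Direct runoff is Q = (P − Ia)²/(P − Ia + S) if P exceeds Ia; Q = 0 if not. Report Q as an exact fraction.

CN(III) from CN(II)=84: (23·84)/(10 + 0.13·84) = 48300/523 ≈ 92.352
Retention S: 1000/CN − 10 with CN=92.352 → S = 400/483 ≈ 0.828 in
Initial abstraction Ia = S/5 = (400/483)/5 = 80/483 ≈ 0.166 in
P − Ia = 4.900 − 0.166 = 22867/4830 ≈ 4.734 in (> 0, runoff occurs)
Q: (22867/4830)² ÷ (26867/4830) = 522899689/129767610 in (≈ 4.030 in)

Q = 522899689/129767610 in ≈ 4.030 in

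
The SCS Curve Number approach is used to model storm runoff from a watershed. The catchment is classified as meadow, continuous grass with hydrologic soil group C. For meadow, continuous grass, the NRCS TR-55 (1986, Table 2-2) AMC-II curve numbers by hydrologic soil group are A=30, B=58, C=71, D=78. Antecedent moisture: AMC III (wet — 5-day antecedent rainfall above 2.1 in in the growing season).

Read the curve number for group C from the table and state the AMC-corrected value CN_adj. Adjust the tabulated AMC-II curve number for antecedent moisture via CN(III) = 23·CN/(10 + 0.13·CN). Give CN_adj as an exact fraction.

NRCS table: meadow, continuous grass, soil group C → CN(II) = 71
CN(III) from CN(II)=71: (23·71)/(10 + 0.13·71) = 163300/1923 ≈ 84.919

CN_adj = 163300/1923 ≈ 84.919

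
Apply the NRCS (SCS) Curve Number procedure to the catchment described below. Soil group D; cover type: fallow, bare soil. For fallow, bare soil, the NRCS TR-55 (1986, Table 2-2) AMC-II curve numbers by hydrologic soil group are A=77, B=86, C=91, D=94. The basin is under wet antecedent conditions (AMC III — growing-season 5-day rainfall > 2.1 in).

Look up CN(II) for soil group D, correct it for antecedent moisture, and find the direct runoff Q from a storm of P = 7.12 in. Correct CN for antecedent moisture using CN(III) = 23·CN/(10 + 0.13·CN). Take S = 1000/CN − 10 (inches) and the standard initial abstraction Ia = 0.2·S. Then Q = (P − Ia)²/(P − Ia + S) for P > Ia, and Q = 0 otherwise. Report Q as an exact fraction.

Q = 18224841362/2681123225 in ≈ 6.797 in

NRCS table: fallow, bare soil, soil group D → CN(II) = 94
Wet (AMC III): CN(III) = 23·94/(10 + 0.13·94) = 2162/(1111/50) = 108100/1111 ≈ 97.300
S = 1000/(108100/1111) − 10 = 300/1081 in ≈ 0.278 in
Ia = 0.2·(300/1081) = 60/1081 in ≈ 0.056 in
Excess rainfall: 7.120 − 0.056 = 7.064 in; P > Ia so Q > 0
Q: (190918/27025)² ÷ (198418/27025) = 18224841362/2681123225 in (≈ 6.797 in)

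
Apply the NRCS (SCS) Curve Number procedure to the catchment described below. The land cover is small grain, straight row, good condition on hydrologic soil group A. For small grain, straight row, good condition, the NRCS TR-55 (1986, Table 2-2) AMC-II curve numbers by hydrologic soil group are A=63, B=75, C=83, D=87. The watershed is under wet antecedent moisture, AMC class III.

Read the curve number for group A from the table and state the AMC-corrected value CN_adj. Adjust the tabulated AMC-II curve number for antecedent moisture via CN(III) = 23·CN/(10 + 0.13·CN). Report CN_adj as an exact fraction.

NRCS table: small grain, straight row, good condition, soil group A → CN(II) = 63
Wet (AMC III): CN(III) = 23·63/(10 + 0.13·63) = 1449/(1819/100) = 144900/1819 ≈ 79.659

CN_adj = 144900/1819 ≈ 79.659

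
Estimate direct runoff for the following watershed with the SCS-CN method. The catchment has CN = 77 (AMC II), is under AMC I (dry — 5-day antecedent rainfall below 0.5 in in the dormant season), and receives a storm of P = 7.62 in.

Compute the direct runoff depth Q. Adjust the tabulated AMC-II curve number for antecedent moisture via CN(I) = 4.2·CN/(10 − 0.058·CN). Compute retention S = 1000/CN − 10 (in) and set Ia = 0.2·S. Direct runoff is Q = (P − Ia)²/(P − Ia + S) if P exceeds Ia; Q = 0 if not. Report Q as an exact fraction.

Q = 251078159929/87000825450 in ≈ 2.886 in

CN(I) from CN(II)=77: (4.2·77)/(10 − 0.058·77) = 161700/2767 ≈ 58.439
S = 1000/(161700/2767) − 10 = 11500/1617 in ≈ 7.112 in
Ia = 0.2S: 0.2·7.112 = 1.422 in (exactly 2300/1617)
Excess rainfall: 7.620 − 1.422 = 6.198 in; P > Ia so Q > 0
Q = (501077/80850)²/((501077/80850) + 11500/1617) = (251078159929/6536722500)/(1076077/80850) = 251078159929/87000825450 in ≈ 2.886 in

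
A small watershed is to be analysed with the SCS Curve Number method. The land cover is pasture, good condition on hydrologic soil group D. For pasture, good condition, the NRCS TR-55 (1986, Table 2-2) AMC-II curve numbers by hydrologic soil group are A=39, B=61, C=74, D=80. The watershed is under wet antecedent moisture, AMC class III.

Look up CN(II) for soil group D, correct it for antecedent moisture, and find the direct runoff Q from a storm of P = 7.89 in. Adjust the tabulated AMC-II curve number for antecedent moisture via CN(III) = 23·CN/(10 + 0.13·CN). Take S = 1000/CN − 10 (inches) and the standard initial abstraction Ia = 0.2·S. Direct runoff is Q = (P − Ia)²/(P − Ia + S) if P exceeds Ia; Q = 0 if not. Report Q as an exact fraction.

Q = 311416609/46338100 in ≈ 6.721 in

NRCS table: pasture, good condition, soil group D → CN(II) = 80
CN(III) from CN(II)=80: (23·80)/(10 + 0.13·80) = 4600/51 ≈ 90.196
Retention S: 1000/CN − 10 with CN=90.196 → S = 25/23 ≈ 1.087 in
Initial abstraction Ia = S/5 = (25/23)/5 = 5/23 ≈ 0.217 in
Excess rainfall: 7.890 − 0.217 = 7.673 in; P > Ia so Q > 0
Q = (17647/2300)²/((17647/2300) + 25/23) = (311416609/5290000)/(20147/2300) = 311416609/46338100 in ≈ 6.721 in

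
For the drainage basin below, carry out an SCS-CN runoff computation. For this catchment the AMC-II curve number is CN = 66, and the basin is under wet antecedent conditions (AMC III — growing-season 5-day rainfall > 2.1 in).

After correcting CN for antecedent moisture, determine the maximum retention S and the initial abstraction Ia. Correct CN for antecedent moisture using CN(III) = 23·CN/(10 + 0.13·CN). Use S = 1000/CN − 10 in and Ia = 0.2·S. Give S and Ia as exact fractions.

S = 1700/759 in ≈ 2.240 in; Ia = 340/759 in ≈ 0.448 in

Adjust CN=66 to AMC III: 23·66/(10 + 0.13·66) → 1518 ÷ (929/50) = 75900/929 ≈ 81.701
Retention S: 1000/CN − 10 with CN=81.701 → S = 1700/759 ≈ 2.240 in
Ia = 0.2·(1700/759) = 340/759 in ≈ 0.448 in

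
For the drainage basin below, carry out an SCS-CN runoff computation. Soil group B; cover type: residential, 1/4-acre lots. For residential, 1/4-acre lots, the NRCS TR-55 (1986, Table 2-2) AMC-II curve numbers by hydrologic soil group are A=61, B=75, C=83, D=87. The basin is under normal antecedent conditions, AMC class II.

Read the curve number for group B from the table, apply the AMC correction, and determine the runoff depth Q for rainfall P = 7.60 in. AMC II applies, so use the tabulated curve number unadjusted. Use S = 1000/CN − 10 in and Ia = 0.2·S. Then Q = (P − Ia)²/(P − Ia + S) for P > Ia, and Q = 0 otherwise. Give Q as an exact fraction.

NRCS table: residential, 1/4-acre lots, soil group B → CN(II) = 75
AMC II — tabulated CN = 75 applies directly.
Max retention: S = 1000/75 − 10 = 10/3 in (≈ 3.333 in)
Ia = 0.2·(10/3) = 2/3 in ≈ 0.667 in
P − Ia = 7.600 − 0.667 = 104/15 ≈ 6.933 in (> 0, runoff occurs)
Runoff Q = (P−Ia)²/(P−Ia+S) = (6.933)²/(6.933+3.333) = 5408/1155 ≈ 4.682 in

Q = 5408/1155 in ≈ 4.682 in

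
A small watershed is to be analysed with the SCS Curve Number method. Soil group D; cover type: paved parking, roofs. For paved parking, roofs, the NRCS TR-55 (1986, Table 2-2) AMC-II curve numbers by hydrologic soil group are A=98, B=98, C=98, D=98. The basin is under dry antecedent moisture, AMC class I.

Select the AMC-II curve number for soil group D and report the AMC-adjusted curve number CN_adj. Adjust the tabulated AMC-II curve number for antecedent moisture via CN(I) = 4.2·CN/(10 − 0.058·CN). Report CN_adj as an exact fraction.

CN_adj = 102900/1079 ≈ 95.366

NRCS table: paved parking, roofs, soil group D → CN(II) = 98
Dry (AMC I): CN(I) = 4.2·98/(10 − 0.058·98) = (2058/5)/(1079/250) = 102900/1079 ≈ 95.366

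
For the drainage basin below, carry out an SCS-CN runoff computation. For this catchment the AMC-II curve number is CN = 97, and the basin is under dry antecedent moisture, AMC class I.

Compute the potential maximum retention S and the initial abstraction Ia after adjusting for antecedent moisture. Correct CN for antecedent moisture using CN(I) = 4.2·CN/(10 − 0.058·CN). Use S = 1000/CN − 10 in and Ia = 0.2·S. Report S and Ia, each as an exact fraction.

S = 500/679 in ≈ 0.736 in; Ia = 100/679 in ≈ 0.147 in

Dry (AMC I): CN(I) = 4.2·97/(10 − 0.058·97) = (2037/5)/(2187/500) = 67900/729 ≈ 93.141
S = 1000/(67900/729) − 10 = 500/679 in ≈ 0.736 in
Initial abstraction Ia = S/5 = (500/679)/5 = 100/679 ≈ 0.147 in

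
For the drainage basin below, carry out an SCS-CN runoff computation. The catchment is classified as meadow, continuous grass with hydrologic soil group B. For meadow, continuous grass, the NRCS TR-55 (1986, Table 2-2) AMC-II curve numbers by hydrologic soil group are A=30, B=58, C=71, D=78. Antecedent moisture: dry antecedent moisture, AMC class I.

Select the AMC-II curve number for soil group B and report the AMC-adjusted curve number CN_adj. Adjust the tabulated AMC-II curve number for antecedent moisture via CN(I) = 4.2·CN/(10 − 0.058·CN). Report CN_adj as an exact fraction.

NRCS table: meadow, continuous grass, soil group B → CN(II) = 58
Adjust CN=58 to AMC I: 4.2·58/(10 − 0.058·58) → (1218/5) ÷ (1659/250) = 2900/79 ≈ 36.709

CN_adj = 2900/79 ≈ 36.709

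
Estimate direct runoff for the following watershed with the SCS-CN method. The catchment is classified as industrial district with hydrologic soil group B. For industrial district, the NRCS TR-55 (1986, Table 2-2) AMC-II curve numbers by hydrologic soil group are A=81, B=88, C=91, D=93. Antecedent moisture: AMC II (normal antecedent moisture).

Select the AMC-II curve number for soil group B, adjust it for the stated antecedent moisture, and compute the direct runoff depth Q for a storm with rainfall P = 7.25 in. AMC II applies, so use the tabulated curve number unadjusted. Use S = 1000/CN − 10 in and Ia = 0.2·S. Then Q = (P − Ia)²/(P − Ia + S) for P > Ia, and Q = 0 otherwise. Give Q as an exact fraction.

NRCS table: industrial district, soil group B → CN(II) = 88
Average conditions: CN = 88 (no AMC adjustment).
Retention S: 1000/CN − 10 with CN=88.000 → S = 15/11 ≈ 1.364 in
Ia = 0.2S: 0.2·1.364 = 0.273 in (exactly 3/11)
Excess rainfall: 7.250 − 0.273 = 6.977 in; P > Ia so Q > 0
Q: (307/44)² ÷ (367/44) = 94249/16148 in (≈ 5.837 in)

Q = 94249/16148 in ≈ 5.837 in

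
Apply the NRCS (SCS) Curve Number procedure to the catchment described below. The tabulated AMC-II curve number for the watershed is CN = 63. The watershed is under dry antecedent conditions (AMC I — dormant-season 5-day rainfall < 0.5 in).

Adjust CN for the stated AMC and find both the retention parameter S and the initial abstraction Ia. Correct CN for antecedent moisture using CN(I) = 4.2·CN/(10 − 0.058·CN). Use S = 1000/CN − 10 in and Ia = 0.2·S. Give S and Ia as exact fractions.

CN(I) from CN(II)=63: (4.2·63)/(10 − 0.058·63) = 132300/3173 ≈ 41.696
Max retention: S = 1000/(132300/3173) − 10 = 18500/1323 in (≈ 13.983 in)
Ia = 0.2·(18500/1323) = 3700/1323 in ≈ 2.797 in

S = 18500/1323 in ≈ 13.983 in; Ia = 3700/1323 in ≈ 2.797 in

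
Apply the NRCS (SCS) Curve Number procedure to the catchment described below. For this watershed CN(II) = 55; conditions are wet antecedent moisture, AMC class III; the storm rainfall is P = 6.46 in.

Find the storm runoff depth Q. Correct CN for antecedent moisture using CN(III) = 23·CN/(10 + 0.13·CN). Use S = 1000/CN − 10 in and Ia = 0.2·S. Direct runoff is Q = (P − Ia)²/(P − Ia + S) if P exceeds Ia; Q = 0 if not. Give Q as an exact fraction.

Wet (AMC III): CN(III) = 23·55/(10 + 0.13·55) = 1265/(343/20) = 25300/343 ≈ 73.761
Retention S: 1000/CN − 10 with CN=73.761 → S = 900/253 ≈ 3.557 in
Initial abstraction Ia = S/5 = (900/253)/5 = 180/253 ≈ 0.711 in
P − Ia = 6.460 − 0.711 = 72719/12650 ≈ 5.749 in (> 0, runoff occurs)
Q = (72719/12650)²/((72719/12650) + 900/253) = (5288052961/160022500)/(117719/12650) = 5288052961/1489145350 in ≈ 3.551 in

Q = 5288052961/1489145350 in ≈ 3.551 in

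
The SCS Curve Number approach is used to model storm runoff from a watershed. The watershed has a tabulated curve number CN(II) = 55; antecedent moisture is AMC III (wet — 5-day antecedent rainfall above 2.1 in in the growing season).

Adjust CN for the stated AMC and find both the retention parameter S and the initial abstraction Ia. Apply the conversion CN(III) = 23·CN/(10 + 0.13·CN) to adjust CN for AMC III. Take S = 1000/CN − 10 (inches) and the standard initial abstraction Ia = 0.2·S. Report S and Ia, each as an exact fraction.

Adjust CN=55 to AMC III: 23·55/(10 + 0.13·55) → 1265 ÷ (343/20) = 25300/343 ≈ 73.761
Max retention: S = 1000/(25300/343) − 10 = 900/253 in (≈ 3.557 in)
Initial abstraction Ia = S/5 = (900/253)/5 = 180/253 ≈ 0.711 in

S = 900/253 in ≈ 3.557 in; Ia = 180/253 in ≈ 0.711 in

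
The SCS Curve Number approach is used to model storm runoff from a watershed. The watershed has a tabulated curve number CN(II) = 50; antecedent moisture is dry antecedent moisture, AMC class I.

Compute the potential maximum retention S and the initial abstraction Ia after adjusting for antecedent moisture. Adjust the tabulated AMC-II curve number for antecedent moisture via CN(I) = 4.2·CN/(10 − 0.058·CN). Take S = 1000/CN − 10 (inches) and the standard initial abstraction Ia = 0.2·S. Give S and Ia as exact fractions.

S = 500/21 in ≈ 23.810 in; Ia = 100/21 in ≈ 4.762 in

Dry (AMC I): CN(I) = 4.2·50/(10 − 0.058·50) = 210/(71/10) = 2100/71 ≈ 29.577
S = 1000/(2100/71) − 10 = 500/21 in ≈ 23.810 in
Ia = 0.2·(500/21) = 100/21 in ≈ 4.762 in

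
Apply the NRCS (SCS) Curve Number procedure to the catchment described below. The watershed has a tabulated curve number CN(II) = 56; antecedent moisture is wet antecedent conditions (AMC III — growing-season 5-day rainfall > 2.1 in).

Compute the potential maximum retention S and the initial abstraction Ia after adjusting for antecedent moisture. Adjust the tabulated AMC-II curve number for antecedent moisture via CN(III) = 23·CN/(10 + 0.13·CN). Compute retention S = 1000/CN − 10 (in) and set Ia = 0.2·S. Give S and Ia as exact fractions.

CN(III) from CN(II)=56: (23·56)/(10 + 0.13·56) = 4025/54 ≈ 74.537
Retention S: 1000/CN − 10 with CN=74.537 → S = 550/161 ≈ 3.416 in
Initial abstraction Ia = S/5 = (550/161)/5 = 110/161 ≈ 0.683 in

S = 550/161 in ≈ 3.416 in; Ia = 110/161 in ≈ 0.683 in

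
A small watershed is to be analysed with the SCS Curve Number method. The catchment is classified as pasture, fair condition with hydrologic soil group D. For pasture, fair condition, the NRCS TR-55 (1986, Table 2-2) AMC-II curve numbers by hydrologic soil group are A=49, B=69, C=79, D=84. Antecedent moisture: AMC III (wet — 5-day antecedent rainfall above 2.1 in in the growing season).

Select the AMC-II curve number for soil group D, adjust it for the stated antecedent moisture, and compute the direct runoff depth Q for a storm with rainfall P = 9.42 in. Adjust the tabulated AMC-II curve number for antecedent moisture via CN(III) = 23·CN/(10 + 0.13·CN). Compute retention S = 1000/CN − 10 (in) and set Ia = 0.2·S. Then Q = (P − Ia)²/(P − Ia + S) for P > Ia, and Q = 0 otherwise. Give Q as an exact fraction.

Q = 49949121049/5880355950 in ≈ 8.494 in

NRCS table: pasture, fair condition, soil group D → CN(II) = 84
Adjust CN=84 to AMC III: 23·84/(10 + 0.13·84) → 1932 ÷ (523/25) = 48300/523 ≈ 92.352
Max retention: S = 1000/(48300/523) − 10 = 400/483 in (≈ 0.828 in)
Initial abstraction Ia = S/5 = (400/483)/5 = 80/483 ≈ 0.166 in
Since P=9.420 > Ia=0.166: effective rainfall P−Ia = 223493/24150 in
Runoff Q = (P−Ia)²/(P−Ia+S) = (9.254)²/(9.254+0.828) = 49949121049/5880355950 ≈ 8.494 in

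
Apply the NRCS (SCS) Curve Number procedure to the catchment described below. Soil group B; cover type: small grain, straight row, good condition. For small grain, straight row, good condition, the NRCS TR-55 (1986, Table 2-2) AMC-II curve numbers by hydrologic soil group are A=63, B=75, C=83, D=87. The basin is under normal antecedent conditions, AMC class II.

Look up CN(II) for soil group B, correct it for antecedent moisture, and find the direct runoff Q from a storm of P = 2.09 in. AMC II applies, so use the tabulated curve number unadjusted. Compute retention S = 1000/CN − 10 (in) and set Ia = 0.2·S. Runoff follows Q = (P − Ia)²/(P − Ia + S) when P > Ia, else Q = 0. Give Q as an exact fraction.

Q = 182329/428100 in ≈ 0.426 in

NRCS table: small grain, straight row, good condition, soil group B → CN(II) = 75
AMC II — tabulated CN = 75 applies directly.
S = 1000/75 − 10 = 10/3 in ≈ 3.333 in
Initial abstraction Ia = S/5 = (10/3)/5 = 2/3 ≈ 0.667 in
P − Ia = 2.090 − 0.667 = 427/300 ≈ 1.423 in (> 0, runoff occurs)
Runoff Q = (P−Ia)²/(P−Ia+S) = (1.423)²/(1.423+3.333) = 182329/428100 ≈ 0.426 in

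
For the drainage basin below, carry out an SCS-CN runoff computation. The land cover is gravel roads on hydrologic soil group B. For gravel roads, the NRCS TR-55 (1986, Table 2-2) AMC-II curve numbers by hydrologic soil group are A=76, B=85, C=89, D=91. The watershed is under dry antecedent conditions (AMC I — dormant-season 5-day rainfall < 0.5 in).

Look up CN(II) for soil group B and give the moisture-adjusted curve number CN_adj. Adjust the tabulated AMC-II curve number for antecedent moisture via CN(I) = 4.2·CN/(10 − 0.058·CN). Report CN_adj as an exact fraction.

NRCS table: gravel roads, soil group B → CN(II) = 85
Dry (AMC I): CN(I) = 4.2·85/(10 − 0.058·85) = 357/(507/100) = 11900/169 ≈ 70.414

CN_adj = 11900/169 ≈ 70.414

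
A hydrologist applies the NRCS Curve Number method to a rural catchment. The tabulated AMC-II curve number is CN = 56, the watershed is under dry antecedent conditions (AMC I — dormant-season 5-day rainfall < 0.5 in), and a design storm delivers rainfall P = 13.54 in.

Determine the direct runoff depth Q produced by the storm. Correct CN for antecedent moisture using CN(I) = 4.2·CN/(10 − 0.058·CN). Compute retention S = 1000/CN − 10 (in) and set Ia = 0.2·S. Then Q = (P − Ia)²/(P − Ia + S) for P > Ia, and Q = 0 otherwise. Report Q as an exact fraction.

CN(I) from CN(II)=56: (4.2·56)/(10 − 0.058·56) = 7350/211 ≈ 34.834
Max retention: S = 1000/(7350/211) − 10 = 2750/147 in (≈ 18.707 in)
Ia = 0.2·(2750/147) = 550/147 in ≈ 3.741 in
Excess rainfall: 13.540 − 3.741 = 9.799 in; P > Ia so Q > 0
Runoff Q = (P−Ia)²/(P−Ia+S) = (9.799)²/(9.799+18.707) = 5186736361/1539964650 ≈ 3.368 in

Q = 5186736361/1539964650 in ≈ 3.368 in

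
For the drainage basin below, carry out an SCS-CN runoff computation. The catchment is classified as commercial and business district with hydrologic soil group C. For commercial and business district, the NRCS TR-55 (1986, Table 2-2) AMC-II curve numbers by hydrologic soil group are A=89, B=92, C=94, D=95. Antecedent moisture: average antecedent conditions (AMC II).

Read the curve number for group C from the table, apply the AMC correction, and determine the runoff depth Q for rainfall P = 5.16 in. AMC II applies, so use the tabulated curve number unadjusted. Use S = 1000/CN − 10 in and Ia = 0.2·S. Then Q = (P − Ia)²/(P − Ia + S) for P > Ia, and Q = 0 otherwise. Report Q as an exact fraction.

NRCS table: commercial and business district, soil group C → CN(II) = 94
Average conditions: CN = 94 (no AMC adjustment).
Max retention: S = 1000/94 − 10 = 30/47 in (≈ 0.638 in)
Ia = 0.2·(30/47) = 6/47 in ≈ 0.128 in
Since P=5.160 > Ia=0.128: effective rainfall P−Ia = 5913/1175 in
Runoff Q = (P−Ia)²/(P−Ia+S) = (5.032)²/(5.032+0.638) = 11654523/2609675 ≈ 4.466 in

Q = 11654523/2609675 in ≈ 4.466 in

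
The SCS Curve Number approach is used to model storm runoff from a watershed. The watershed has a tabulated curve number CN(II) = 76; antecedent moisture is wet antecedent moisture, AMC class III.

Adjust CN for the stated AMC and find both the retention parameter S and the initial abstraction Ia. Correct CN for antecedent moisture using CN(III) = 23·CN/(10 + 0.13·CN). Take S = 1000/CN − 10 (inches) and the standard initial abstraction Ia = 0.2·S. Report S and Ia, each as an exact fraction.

Wet (AMC III): CN(III) = 23·76/(10 + 0.13·76) = 1748/(497/25) = 43700/497 ≈ 87.928
Max retention: S = 1000/(43700/497) − 10 = 600/437 in (≈ 1.373 in)
Initial abstraction Ia = S/5 = (600/437)/5 = 120/437 ≈ 0.275 in

S = 600/437 in ≈ 1.373 in; Ia = 120/437 in ≈ 0.275 in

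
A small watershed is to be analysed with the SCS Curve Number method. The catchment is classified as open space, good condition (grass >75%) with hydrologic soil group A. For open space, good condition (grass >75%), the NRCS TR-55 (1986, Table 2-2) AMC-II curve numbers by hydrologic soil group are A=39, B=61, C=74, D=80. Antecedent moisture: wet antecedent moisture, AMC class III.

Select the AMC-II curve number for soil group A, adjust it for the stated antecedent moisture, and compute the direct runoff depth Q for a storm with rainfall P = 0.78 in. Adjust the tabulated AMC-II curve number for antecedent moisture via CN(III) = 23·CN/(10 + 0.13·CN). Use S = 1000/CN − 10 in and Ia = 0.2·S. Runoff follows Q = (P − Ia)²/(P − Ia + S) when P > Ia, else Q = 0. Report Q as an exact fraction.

Q = 0 in ≈ 0.000 in

NRCS table: open space, good condition (grass >75%), soil group A → CN(II) = 39
Wet (AMC III): CN(III) = 23·39/(10 + 0.13·39) = 897/(1507/100) = 89700/1507 ≈ 59.522
Retention S: 1000/CN − 10 with CN=59.522 → S = 6100/897 ≈ 6.800 in
Initial abstraction Ia = S/5 = (6100/897)/5 = 1220/897 ≈ 1.360 in
P = 0.780 ≤ Ia = 1.360 in: entire storm abstracted, Q = 0.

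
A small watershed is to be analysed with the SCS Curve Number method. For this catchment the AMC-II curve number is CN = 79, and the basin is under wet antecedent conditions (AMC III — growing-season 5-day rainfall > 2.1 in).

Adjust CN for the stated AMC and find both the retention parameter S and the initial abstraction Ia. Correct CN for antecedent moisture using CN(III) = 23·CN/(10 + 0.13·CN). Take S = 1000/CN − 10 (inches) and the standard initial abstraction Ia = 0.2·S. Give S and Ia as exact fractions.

Wet (AMC III): CN(III) = 23·79/(10 + 0.13·79) = 1817/(2027/100) = 181700/2027 ≈ 89.640
Retention S: 1000/CN − 10 with CN=89.640 → S = 2100/1817 ≈ 1.156 in
Ia = 0.2·(2100/1817) = 420/1817 in ≈ 0.231 in

S = 2100/1817 in ≈ 1.156 in; Ia = 420/1817 in ≈ 0.231 in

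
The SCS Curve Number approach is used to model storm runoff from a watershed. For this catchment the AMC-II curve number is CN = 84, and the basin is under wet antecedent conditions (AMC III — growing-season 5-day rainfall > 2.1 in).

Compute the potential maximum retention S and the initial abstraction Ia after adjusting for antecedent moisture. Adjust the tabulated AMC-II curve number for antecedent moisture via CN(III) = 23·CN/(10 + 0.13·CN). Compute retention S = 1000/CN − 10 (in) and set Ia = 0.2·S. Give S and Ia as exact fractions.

S = 400/483 in ≈ 0.828 in; Ia = 80/483 in ≈ 0.166 in

Adjust CN=84 to AMC III: 23·84/(10 + 0.13·84) → 1932 ÷ (523/25) = 48300/523 ≈ 92.352
Retention S: 1000/CN − 10 with CN=92.352 → S = 400/483 ≈ 0.828 in
Ia = 0.2·(400/483) = 80/483 in ≈ 0.166 in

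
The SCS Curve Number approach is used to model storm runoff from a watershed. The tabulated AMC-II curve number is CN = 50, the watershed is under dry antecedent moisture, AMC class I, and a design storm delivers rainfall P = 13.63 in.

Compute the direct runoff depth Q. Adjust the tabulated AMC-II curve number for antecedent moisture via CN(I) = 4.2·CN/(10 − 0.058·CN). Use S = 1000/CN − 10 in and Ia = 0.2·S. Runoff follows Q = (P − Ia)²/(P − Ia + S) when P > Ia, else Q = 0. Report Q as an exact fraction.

Dry (AMC I): CN(I) = 4.2·50/(10 − 0.058·50) = 210/(71/10) = 2100/71 ≈ 29.577
Retention S: 1000/CN − 10 with CN=29.577 → S = 500/21 ≈ 23.810 in
Ia = 0.2·(500/21) = 100/21 in ≈ 4.762 in
P − Ia = 13.630 − 4.762 = 18623/2100 ≈ 8.868 in (> 0, runoff occurs)
Q = (18623/2100)²/((18623/2100) + 500/21) = (346816129/4410000)/(68623/2100) = 346816129/144108300 in ≈ 2.407 in

Q = 346816129/144108300 in ≈ 2.407 in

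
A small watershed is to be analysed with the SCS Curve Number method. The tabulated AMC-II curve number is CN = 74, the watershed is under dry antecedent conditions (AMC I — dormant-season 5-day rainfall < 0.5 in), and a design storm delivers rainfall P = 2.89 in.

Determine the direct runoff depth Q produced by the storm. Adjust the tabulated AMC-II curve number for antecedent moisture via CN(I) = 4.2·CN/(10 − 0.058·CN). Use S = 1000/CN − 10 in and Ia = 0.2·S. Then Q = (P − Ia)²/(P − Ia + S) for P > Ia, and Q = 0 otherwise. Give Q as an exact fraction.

Q = 8940269809/57851768100 in ≈ 0.155 in

Dry (AMC I): CN(I) = 4.2·74/(10 − 0.058·74) = (1554/5)/(1427/250) = 77700/1427 ≈ 54.450
S = 1000/(77700/1427) − 10 = 6500/777 in ≈ 8.366 in
Initial abstraction Ia = S/5 = (6500/777)/5 = 1300/777 ≈ 1.673 in
P − Ia = 2.890 − 1.673 = 94553/77700 ≈ 1.217 in (> 0, runoff occurs)
Q: (94553/77700)² ÷ (744553/77700) = 8940269809/57851768100 in (≈ 0.155 in)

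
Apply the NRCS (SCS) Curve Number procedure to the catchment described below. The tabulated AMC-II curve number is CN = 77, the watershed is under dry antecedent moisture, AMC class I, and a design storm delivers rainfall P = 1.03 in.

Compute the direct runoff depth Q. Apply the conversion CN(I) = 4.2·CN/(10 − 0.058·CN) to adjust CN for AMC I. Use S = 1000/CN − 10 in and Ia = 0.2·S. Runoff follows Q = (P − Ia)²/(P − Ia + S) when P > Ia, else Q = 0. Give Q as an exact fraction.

Q = 0 in ≈ 0.000 in

Dry (AMC I): CN(I) = 4.2·77/(10 − 0.058·77) = (1617/5)/(2767/500) = 161700/2767 ≈ 58.439
Retention S: 1000/CN − 10 with CN=58.439 → S = 11500/1617 ≈ 7.112 in
Ia = 0.2·(11500/1617) = 2300/1617 in ≈ 1.422 in
P = 1.030 ≤ Ia = 1.422 in: entire storm abstracted, Q = 0.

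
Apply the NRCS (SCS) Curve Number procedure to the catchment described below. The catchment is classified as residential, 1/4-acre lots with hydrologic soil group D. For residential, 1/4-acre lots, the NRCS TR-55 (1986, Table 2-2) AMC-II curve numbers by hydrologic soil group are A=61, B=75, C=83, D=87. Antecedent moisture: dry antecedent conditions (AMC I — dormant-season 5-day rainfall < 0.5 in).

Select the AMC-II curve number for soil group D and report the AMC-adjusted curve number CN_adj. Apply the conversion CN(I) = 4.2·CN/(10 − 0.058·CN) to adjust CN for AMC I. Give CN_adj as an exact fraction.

CN_adj = 182700/2477 ≈ 73.759

NRCS table: residential, 1/4-acre lots, soil group D → CN(II) = 87
Dry (AMC I): CN(I) = 4.2·87/(10 − 0.058·87) = (1827/5)/(2477/500) = 182700/2477 ≈ 73.759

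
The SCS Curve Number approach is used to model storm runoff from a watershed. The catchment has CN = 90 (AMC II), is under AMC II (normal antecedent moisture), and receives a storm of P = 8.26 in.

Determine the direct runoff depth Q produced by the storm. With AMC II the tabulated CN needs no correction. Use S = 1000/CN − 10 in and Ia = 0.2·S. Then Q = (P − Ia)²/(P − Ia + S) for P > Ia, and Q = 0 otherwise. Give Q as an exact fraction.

AMC II — tabulated CN = 90 applies directly.
Max retention: S = 1000/90 − 10 = 10/9 in (≈ 1.111 in)
Initial abstraction Ia = S/5 = (10/9)/5 = 2/9 ≈ 0.222 in
Since P=8.260 > Ia=0.222: effective rainfall P−Ia = 3617/450 in
Runoff Q = (P−Ia)²/(P−Ia+S) = (8.038)²/(8.038+1.111) = 13082689/1852650 ≈ 7.062 in

Q = 13082689/1852650 in ≈ 7.062 in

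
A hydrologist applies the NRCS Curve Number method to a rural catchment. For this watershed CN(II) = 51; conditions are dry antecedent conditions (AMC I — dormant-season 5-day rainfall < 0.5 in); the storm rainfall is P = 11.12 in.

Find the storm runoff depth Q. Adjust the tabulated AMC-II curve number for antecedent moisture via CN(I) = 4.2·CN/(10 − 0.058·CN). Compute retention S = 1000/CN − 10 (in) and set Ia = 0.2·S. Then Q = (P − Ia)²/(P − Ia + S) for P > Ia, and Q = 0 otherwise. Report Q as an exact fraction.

CN(I) from CN(II)=51: (4.2·51)/(10 − 0.058·51) = 15300/503 ≈ 30.417
Max retention: S = 1000/(15300/503) − 10 = 3500/153 in (≈ 22.876 in)
Ia = 0.2S: 0.2·22.876 = 4.575 in (exactly 700/153)
P − Ia = 11.120 − 4.575 = 25034/3825 ≈ 6.545 in (> 0, runoff occurs)
Q = (25034/3825)²/((25034/3825) + 3500/153) = (626701156/14630625)/(112534/3825) = 313350578/215221275 in ≈ 1.456 in

Q = 313350578/215221275 in ≈ 1.456 in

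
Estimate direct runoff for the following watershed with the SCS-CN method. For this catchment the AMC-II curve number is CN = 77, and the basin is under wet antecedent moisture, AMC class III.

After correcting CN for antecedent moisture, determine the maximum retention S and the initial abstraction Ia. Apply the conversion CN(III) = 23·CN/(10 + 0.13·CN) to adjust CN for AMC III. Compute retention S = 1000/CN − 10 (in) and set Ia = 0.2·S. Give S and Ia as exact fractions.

S = 100/77 in ≈ 1.299 in; Ia = 20/77 in ≈ 0.260 in

CN(III) from CN(II)=77: (23·77)/(10 + 0.13·77) = 7700/87 ≈ 88.506
Max retention: S = 1000/(7700/87) − 10 = 100/77 in (≈ 1.299 in)
Initial abstraction Ia = S/5 = (100/77)/5 = 20/77 ≈ 0.260 in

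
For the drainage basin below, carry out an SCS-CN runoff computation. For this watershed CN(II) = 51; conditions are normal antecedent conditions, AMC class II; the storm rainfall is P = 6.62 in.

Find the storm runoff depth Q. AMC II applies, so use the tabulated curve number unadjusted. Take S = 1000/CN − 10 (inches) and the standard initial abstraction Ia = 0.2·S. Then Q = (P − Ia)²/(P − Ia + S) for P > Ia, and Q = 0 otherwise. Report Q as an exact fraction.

Q = 143544361/93026550 in ≈ 1.543 in

AMC II — tabulated CN = 51 applies directly.
Max retention: S = 1000/51 − 10 = 490/51 in (≈ 9.608 in)
Ia = 0.2S: 0.2·9.608 = 1.922 in (exactly 98/51)
Excess rainfall: 6.620 − 1.922 = 4.698 in; P > Ia so Q > 0
Q: (11981/2550)² ÷ (36481/2550) = 143544361/93026550 in (≈ 1.543 in)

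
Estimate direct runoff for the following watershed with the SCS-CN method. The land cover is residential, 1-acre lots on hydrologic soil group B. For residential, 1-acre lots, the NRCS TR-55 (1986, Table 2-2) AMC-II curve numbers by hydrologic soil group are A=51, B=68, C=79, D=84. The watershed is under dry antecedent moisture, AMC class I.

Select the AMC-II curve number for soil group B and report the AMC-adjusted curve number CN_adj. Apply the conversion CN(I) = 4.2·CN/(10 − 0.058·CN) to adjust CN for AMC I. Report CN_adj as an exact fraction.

CN_adj = 35700/757 ≈ 47.160

NRCS table: residential, 1-acre lots, soil group B → CN(II) = 68
Dry (AMC I): CN(I) = 4.2·68/(10 − 0.058·68) = (1428/5)/(757/125) = 35700/757 ≈ 47.160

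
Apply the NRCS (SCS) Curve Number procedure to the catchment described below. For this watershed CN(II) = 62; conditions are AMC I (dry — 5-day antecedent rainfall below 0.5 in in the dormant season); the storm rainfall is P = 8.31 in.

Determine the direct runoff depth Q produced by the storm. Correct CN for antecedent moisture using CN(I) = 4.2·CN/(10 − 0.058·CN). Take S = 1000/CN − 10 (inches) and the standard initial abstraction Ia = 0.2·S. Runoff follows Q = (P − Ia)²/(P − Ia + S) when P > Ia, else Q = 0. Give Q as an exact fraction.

Adjust CN=62 to AMC I: 4.2·62/(10 − 0.058·62) → (1302/5) ÷ (1601/250) = 65100/1601 ≈ 40.662
Max retention: S = 1000/(65100/1601) − 10 = 9500/651 in (≈ 14.593 in)
Ia = 0.2S: 0.2·14.593 = 2.919 in (exactly 1900/651)
Excess rainfall: 8.310 − 2.919 = 5.391 in; P > Ia so Q > 0
Runoff Q = (P−Ia)²/(P−Ia+S) = (5.391)²/(5.391+14.593) = 123187662361/84693863100 ≈ 1.455 in

Q = 123187662361/84693863100 in ≈ 1.455 in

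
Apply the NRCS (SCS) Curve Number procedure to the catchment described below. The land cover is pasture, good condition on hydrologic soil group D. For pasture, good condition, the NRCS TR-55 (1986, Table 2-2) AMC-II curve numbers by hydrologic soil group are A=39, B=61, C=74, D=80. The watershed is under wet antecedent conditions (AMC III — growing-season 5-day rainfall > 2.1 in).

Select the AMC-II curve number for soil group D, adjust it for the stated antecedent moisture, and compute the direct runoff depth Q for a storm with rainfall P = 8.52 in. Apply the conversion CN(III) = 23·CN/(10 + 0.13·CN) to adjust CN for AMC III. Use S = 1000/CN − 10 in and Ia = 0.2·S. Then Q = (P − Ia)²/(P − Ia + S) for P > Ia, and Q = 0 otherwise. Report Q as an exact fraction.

NRCS table: pasture, good condition, soil group D → CN(II) = 80
CN(III) from CN(II)=80: (23·80)/(10 + 0.13·80) = 4600/51 ≈ 90.196
Max retention: S = 1000/(4600/51) − 10 = 25/23 in (≈ 1.087 in)
Initial abstraction Ia = S/5 = (25/23)/5 = 5/23 ≈ 0.217 in
Excess rainfall: 8.520 − 0.217 = 8.303 in; P > Ia so Q > 0
Q = (4774/575)²/((4774/575) + 25/23) = (22791076/330625)/(5399/575) = 22791076/3104425 in ≈ 7.341 in

Q = 22791076/3104425 in ≈ 7.341 in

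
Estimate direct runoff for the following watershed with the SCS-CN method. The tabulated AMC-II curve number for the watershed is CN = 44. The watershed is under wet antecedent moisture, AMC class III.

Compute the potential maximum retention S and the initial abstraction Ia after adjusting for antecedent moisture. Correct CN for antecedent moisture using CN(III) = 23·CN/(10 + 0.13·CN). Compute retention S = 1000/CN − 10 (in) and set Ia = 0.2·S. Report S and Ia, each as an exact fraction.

Wet (AMC III): CN(III) = 23·44/(10 + 0.13·44) = 1012/(393/25) = 25300/393 ≈ 64.377
S = 1000/(25300/393) − 10 = 1400/253 in ≈ 5.534 in
Ia = 0.2S: 0.2·5.534 = 1.107 in (exactly 280/253)

S = 1400/253 in ≈ 5.534 in; Ia = 280/253 in ≈ 1.107 in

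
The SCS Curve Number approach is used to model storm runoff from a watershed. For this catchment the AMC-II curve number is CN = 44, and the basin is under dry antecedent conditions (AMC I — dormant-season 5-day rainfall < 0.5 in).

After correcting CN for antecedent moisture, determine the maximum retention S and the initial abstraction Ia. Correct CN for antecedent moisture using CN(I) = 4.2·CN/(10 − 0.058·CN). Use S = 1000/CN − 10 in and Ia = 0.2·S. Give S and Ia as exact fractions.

Adjust CN=44 to AMC I: 4.2·44/(10 − 0.058·44) → (924/5) ÷ (931/125) = 3300/133 ≈ 24.812
Retention S: 1000/CN − 10 with CN=24.812 → S = 1000/33 ≈ 30.303 in
Ia = 0.2·(1000/33) = 200/33 in ≈ 6.061 in

S = 1000/33 in ≈ 30.303 in; Ia = 200/33 in ≈ 6.061 in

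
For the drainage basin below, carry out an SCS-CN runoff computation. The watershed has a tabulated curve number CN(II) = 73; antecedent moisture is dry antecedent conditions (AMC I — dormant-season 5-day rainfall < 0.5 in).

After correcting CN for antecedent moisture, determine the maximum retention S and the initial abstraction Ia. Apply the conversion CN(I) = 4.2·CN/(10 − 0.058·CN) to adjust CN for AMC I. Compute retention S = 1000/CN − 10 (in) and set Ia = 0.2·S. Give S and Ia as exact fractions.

S = 4500/511 in ≈ 8.806 in; Ia = 900/511 in ≈ 1.761 in

CN(I) from CN(II)=73: (4.2·73)/(10 − 0.058·73) = 51100/961 ≈ 53.174
Retention S: 1000/CN − 10 with CN=53.174 → S = 4500/511 ≈ 8.806 in
Initial abstraction Ia = S/5 = (4500/511)/5 = 900/511 ≈ 1.761 in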